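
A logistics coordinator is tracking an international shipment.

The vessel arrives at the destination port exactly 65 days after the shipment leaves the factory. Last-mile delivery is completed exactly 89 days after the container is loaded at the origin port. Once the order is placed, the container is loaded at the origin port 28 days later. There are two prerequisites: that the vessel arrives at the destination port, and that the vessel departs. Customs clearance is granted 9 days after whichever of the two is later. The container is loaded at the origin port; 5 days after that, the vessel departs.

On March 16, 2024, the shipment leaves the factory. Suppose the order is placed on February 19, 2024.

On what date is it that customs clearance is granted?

The shipment leaves the factory: Mar 16, 2024.
The vessel arrives at the destination port: Mar 16, 2024 + 65 days = May 20, 2024.
The order is placed: Feb 19, 2024.
The container is loaded at the origin port: Feb 19, 2024 + 28 days = Mar 18, 2024.
The vessel departs: Mar 18, 2024 + 5 days = Mar 23, 2024.
Both prerequisites met — the vessel arrives at the destination port (May 20, 2024), the vessel departs (Mar 23, 2024); the later is May 20, 2024.
Customs clearance is granted: May 20, 2024 + 9 days = May 29, 2024.

May 29, 2024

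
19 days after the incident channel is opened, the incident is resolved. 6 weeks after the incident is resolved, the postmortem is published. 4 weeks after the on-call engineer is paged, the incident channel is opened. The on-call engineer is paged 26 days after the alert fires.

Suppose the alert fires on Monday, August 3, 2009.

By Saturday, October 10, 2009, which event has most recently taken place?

The incident channel is opened

The alert fires: Aug 3, 2009.
The on-call engineer is paged: Aug 3, 2009 + 26 days = Aug 29, 2009.
The incident channel is opened: Aug 29, 2009 + 4 weeks = Sep 26, 2009.
The incident is resolved: Sep 26, 2009 + 19 days = Oct 15, 2009.
The postmortem is published: Oct 15, 2009 + 6 weeks = Nov 26, 2009.
Oct 10, 2009 falls between when the incident channel is opened (Sep 26, 2009) and when the incident is resolved (Oct 15, 2009).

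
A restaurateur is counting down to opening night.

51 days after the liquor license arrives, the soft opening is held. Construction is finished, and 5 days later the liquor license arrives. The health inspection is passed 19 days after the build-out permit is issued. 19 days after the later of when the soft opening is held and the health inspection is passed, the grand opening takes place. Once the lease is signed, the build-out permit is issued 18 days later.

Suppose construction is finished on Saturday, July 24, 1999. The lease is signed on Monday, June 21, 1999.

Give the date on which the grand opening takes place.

Thursday, October 7, 1999

Construction is finished: Jul 24, 1999.
The liquor license arrives: Jul 24, 1999 + 5 days = Jul 29, 1999.
The soft opening is held: Jul 29, 1999 + 51 days = Sep 18, 1999.
The lease is signed: Jun 21, 1999.
The build-out permit is issued: Jun 21, 1999 + 18 days = Jul 9, 1999.
The health inspection is passed: Jul 9, 1999 + 19 days = Jul 28, 1999.
Both prerequisites met — the soft opening is held (Sep 18, 1999), the health inspection is passed (Jul 28, 1999); the later is Sep 18, 1999.
The grand opening takes place: Sep 18, 1999 + 19 days = Oct 7, 1999.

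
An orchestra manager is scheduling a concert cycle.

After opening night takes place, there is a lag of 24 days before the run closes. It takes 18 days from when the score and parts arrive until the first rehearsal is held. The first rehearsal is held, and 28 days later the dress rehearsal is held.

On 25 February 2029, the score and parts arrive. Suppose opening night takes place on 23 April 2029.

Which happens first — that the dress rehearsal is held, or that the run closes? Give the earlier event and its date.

The score and parts arrive: Feb 25, 2029.
The first rehearsal is held: Feb 25, 2029 + 18 days = Mar 15, 2029.
The dress rehearsal is held: Mar 15, 2029 + 28 days = Apr 12, 2029.
Opening night takes place: Apr 23, 2029.
The run closes: Apr 23, 2029 + 24 days = May 17, 2029.
Comparing: the dress rehearsal is held on Apr 12, 2029 vs the run closes on May 17, 2029. Earlier: the dress rehearsal is held.

The dress rehearsal is held — 12 April 2029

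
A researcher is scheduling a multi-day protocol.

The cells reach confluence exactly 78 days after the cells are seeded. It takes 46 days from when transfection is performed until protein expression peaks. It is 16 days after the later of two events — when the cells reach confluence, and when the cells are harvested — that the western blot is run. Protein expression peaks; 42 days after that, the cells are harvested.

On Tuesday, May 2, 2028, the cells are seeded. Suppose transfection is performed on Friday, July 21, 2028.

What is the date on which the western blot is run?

The cells are seeded: May 2, 2028.
The cells reach confluence: May 2, 2028 + 78 days = Jul 19, 2028.
Transfection is performed: Jul 21, 2028.
Protein expression peaks: Jul 21, 2028 + 46 days = Sep 5, 2028.
The cells are harvested: Sep 5, 2028 + 42 days = Oct 17, 2028.
Both prerequisites met — the cells reach confluence (Jul 19, 2028), the cells are harvested (Oct 17, 2028); the later is Oct 17, 2028.
The western blot is run: Oct 17, 2028 + 16 days = Nov 2, 2028.

Thursday, November 2, 2028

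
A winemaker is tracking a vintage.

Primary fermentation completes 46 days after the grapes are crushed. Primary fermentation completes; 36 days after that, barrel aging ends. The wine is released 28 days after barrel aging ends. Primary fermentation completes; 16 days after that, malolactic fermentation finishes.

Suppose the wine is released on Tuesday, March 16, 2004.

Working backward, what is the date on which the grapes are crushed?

Thursday, November 27, 2003

The wine is released: Mar 16, 2004.
Barrel aging ends: Mar 16, 2004 − 28 days = Feb 17, 2004.
Primary fermentation completes: Feb 17, 2004 − 36 days = Jan 12, 2004.
The grapes are crushed: Jan 12, 2004 − 46 days = Nov 27, 2003.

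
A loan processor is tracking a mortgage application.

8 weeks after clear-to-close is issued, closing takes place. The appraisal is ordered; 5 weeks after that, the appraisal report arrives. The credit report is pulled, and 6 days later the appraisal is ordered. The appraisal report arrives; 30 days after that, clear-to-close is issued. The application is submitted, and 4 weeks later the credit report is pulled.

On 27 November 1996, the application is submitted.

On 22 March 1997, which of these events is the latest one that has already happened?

The application is submitted: Nov 27, 1996.
The credit report is pulled: Nov 27, 1996 + 4 weeks = Dec 25, 1996.
The appraisal is ordered: Dec 25, 1996 + 6 days = Dec 31, 1996.
The appraisal report arrives: Dec 31, 1996 + 5 weeks = Feb 4, 1997.
Clear-to-close is issued: Feb 4, 1997 + 30 days = Mar 6, 1997.
Closing takes place: Mar 6, 1997 + 8 weeks = May 1, 1997.
Mar 22, 1997 falls between when clear-to-close is issued (Mar 6, 1997) and when closing takes place (May 1, 1997).

Clear-to-close is issued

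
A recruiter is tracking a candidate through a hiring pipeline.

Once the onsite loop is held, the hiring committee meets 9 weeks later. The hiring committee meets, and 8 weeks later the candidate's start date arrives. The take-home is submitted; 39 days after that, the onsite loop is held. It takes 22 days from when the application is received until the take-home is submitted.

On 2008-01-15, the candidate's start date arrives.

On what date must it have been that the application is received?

2007-07-19

The candidate's start date arrives: Jan 15, 2008.
The hiring committee meets: Jan 15, 2008 − 8 weeks = Nov 20, 2007.
The onsite loop is held: Nov 20, 2007 − 9 weeks = Sep 18, 2007.
The take-home is submitted: Sep 18, 2007 − 39 days = Aug 10, 2007.
The application is received: Aug 10, 2007 − 22 days = Jul 19, 2007.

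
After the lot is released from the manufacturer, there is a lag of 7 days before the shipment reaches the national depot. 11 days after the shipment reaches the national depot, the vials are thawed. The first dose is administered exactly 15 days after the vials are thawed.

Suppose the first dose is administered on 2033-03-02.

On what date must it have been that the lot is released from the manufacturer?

2033-01-28

The first dose is administered: Mar 2, 2033.
The vials are thawed: Mar 2, 2033 − 15 days = Feb 15, 2033.
The shipment reaches the national depot: Feb 15, 2033 − 11 days = Feb 4, 2033.
The lot is released from the manufacturer: Feb 4, 2033 − 7 days = Jan 28, 2033.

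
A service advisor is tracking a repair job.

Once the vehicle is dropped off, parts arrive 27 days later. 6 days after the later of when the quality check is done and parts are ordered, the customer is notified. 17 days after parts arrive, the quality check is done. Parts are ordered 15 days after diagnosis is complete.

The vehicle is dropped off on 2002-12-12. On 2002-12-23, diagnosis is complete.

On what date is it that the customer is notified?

The vehicle is dropped off: Dec 12, 2002.
Parts arrive: Dec 12, 2002 + 27 days = Jan 8, 2003.
The quality check is done: Jan 8, 2003 + 17 days = Jan 25, 2003.
Diagnosis is complete: Dec 23, 2002.
Parts are ordered: Dec 23, 2002 + 15 days = Jan 7, 2003.
Both prerequisites met — the quality check is done (Jan 25, 2003), parts are ordered (Jan 7, 2003); the later is Jan 25, 2003.
The customer is notified: Jan 25, 2003 + 6 days = Jan 31, 2003.

2003-01-31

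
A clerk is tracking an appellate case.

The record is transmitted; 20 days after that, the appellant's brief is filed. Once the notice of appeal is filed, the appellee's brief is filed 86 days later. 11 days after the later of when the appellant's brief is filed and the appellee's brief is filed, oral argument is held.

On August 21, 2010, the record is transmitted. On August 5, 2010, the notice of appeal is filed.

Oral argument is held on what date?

November 10, 2010

The record is transmitted: Aug 21, 2010.
The appellant's brief is filed: Aug 21, 2010 + 20 days = Sep 10, 2010.
The notice of appeal is filed: Aug 5, 2010.
The appellee's brief is filed: Aug 5, 2010 + 86 days = Oct 30, 2010.
Both prerequisites met — the appellant's brief is filed (Sep 10, 2010), the appellee's brief is filed (Oct 30, 2010); the later is Oct 30, 2010.
Oral argument is held: Oct 30, 2010 + 11 days = Nov 10, 2010.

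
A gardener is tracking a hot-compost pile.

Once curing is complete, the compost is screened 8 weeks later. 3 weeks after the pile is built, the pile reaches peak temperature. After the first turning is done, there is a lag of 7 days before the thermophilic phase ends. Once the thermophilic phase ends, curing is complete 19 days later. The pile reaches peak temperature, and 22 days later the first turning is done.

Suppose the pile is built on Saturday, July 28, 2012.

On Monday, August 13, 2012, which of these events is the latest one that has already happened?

The pile is built

The pile is built: Jul 28, 2012.
The pile reaches peak temperature: Jul 28, 2012 + 3 weeks = Aug 18, 2012.
The first turning is done: Aug 18, 2012 + 22 days = Sep 9, 2012.
The thermophilic phase ends: Sep 9, 2012 + 7 days = Sep 16, 2012.
Curing is complete: Sep 16, 2012 + 19 days = Oct 5, 2012.
The compost is screened: Oct 5, 2012 + 8 weeks = Nov 30, 2012.
Aug 13, 2012 falls between when the pile is built (Jul 28, 2012) and when the pile reaches peak temperature (Aug 18, 2012).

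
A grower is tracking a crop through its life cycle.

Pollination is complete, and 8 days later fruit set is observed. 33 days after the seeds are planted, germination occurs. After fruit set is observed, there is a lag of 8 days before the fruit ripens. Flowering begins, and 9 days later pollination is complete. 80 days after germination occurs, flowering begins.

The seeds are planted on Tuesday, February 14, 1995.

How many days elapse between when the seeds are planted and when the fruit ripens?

138 days

Causal path: the seeds are planted → germination occurs → flowering begins → pollination is complete → fruit set is observed → the fruit ripens.
Total delay along the path: 33 + 80 + 9 + 8 + 8 = 138 days.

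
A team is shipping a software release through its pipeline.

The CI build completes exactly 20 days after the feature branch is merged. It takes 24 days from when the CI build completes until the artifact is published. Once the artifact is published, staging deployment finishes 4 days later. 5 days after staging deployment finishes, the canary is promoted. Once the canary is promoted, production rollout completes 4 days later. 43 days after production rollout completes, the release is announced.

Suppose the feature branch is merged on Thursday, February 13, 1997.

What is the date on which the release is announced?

The feature branch is merged: Feb 13, 1997.
The CI build completes: Feb 13, 1997 + 20 days = Mar 5, 1997.
The artifact is published: Mar 5, 1997 + 24 days = Mar 29, 1997.
Staging deployment finishes: Mar 29, 1997 + 4 days = Apr 2, 1997.
The canary is promoted: Apr 2, 1997 + 5 days = Apr 7, 1997.
Production rollout completes: Apr 7, 1997 + 4 days = Apr 11, 1997.
The release is announced: Apr 11, 1997 + 43 days = May 24, 1997.

Saturday, May 24, 1997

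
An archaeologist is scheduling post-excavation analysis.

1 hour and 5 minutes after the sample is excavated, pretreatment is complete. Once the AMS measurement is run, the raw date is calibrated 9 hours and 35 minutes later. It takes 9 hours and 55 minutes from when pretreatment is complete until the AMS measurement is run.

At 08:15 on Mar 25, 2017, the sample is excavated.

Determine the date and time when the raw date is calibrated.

The sample is excavated: 08:15 Mar 25, 2017.
Pretreatment is complete: 08:15 Mar 25, 2017 + 1h05m = 09:20 Mar 25, 2017.
The AMS measurement is run: 09:20 Mar 25, 2017 + 9h55m = 19:15 Mar 25, 2017.
The raw date is calibrated: 19:15 Mar 25, 2017 + 9h35m = 04:50 Mar 26, 2017.

04:50 on Mar 26, 2017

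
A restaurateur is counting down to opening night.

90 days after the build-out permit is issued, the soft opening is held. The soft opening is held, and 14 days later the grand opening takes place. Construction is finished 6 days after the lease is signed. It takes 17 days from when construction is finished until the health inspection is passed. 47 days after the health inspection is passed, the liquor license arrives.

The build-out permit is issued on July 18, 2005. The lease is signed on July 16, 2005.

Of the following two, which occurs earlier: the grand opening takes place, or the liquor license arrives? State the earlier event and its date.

The liquor license arrives — September 24, 2005

The build-out permit is issued: Jul 18, 2005.
The soft opening is held: Jul 18, 2005 + 90 days = Oct 16, 2005.
The grand opening takes place: Oct 16, 2005 + 14 days = Oct 30, 2005.
The lease is signed: Jul 16, 2005.
Construction is finished: Jul 16, 2005 + 6 days = Jul 22, 2005.
The health inspection is passed: Jul 22, 2005 + 17 days = Aug 8, 2005.
The liquor license arrives: Aug 8, 2005 + 47 days = Sep 24, 2005.
Comparing: the grand opening takes place on Oct 30, 2005 vs the liquor license arrives on Sep 24, 2005. Earlier: the liquor license arrives.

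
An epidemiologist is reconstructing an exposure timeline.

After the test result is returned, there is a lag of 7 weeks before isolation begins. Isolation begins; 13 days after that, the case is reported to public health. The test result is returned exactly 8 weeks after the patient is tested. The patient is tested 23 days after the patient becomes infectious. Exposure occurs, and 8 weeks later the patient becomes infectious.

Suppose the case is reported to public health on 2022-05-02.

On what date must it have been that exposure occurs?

The case is reported to public health: May 2, 2022.
Isolation begins: May 2, 2022 − 13 days = Apr 19, 2022.
The test result is returned: Apr 19, 2022 − 7 weeks = Mar 1, 2022.
The patient is tested: Mar 1, 2022 − 8 weeks = Jan 4, 2022.
The patient becomes infectious: Jan 4, 2022 − 23 days = Dec 12, 2021.
Exposure occurs: Dec 12, 2021 − 8 weeks = Oct 17, 2021.

2021-10-17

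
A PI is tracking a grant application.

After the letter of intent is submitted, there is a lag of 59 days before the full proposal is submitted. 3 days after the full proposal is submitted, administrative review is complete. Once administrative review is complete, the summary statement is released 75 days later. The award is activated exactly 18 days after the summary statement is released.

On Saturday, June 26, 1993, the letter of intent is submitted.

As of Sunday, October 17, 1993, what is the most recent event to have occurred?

Administrative review is complete

The letter of intent is submitted: Jun 26, 1993.
The full proposal is submitted: Jun 26, 1993 + 59 days = Aug 24, 1993.
Administrative review is complete: Aug 24, 1993 + 3 days = Aug 27, 1993.
The summary statement is released: Aug 27, 1993 + 75 days = Nov 10, 1993.
The award is activated: Nov 10, 1993 + 18 days = Nov 28, 1993.
Oct 17, 1993 falls between when administrative review is complete (Aug 27, 1993) and when the summary statement is released (Nov 10, 1993).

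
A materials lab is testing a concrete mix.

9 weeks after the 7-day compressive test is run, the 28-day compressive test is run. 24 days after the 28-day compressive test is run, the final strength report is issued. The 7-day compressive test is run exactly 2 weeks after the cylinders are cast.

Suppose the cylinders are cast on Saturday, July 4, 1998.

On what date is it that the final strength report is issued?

Tuesday, October 13, 1998

The cylinders are cast: Jul 4, 1998.
The 7-day compressive test is run: Jul 4, 1998 + 2 weeks = Jul 18, 1998.
The 28-day compressive test is run: Jul 18, 1998 + 9 weeks = Sep 19, 1998.
The final strength report is issued: Sep 19, 1998 + 24 days = Oct 13, 1998.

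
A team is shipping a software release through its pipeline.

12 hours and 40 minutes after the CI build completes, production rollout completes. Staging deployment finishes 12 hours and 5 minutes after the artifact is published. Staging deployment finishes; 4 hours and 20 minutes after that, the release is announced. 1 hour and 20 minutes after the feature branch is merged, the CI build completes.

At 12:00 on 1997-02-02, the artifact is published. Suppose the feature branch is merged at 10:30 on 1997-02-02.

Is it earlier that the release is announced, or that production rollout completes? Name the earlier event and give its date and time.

Production rollout completes — 00:30 on 1997-02-03

The artifact is published: 12:00 Feb 2, 1997.
Staging deployment finishes: 12:00 Feb 2, 1997 + 12h05m = 00:05 Feb 3, 1997.
The release is announced: 00:05 Feb 3, 1997 + 4h20m = 04:25 Feb 3, 1997.
The feature branch is merged: 10:30 Feb 2, 1997.
The CI build completes: 10:30 Feb 2, 1997 + 1h20m = 11:50 Feb 2, 1997.
Production rollout completes: 11:50 Feb 2, 1997 + 12h40m = 00:30 Feb 3, 1997.
Comparing: the release is announced at 04:25 Feb 3, 1997 vs production rollout completes at 00:30 Feb 3, 1997. Earlier: production rollout completes.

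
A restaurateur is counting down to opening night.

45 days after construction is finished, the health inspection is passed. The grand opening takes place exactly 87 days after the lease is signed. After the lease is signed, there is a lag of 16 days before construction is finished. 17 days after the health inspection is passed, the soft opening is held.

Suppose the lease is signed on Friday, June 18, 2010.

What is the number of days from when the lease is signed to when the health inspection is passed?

Causal path: the lease is signed → construction is finished → the health inspection is passed.
Total delay along the path: 16 + 45 = 61 days.

61 days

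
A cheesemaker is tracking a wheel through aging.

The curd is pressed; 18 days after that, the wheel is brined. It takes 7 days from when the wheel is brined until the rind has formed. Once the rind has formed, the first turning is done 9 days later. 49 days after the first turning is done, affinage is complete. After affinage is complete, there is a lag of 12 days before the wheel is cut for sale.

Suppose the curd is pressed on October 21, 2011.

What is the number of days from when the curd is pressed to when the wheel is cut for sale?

95 days

Causal path: the curd is pressed → the wheel is brined → the rind has formed → the first turning is done → affinage is complete → the wheel is cut for sale.
Total delay along the path: 18 + 7 + 9 + 49 + 12 = 95 days.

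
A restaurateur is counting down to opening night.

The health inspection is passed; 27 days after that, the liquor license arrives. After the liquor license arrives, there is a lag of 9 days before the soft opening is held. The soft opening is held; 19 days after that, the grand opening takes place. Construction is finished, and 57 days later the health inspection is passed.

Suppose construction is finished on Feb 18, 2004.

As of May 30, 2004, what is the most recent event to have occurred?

Construction is finished: Feb 18, 2004.
The health inspection is passed: Feb 18, 2004 + 57 days = Apr 15, 2004.
The liquor license arrives: Apr 15, 2004 + 27 days = May 12, 2004.
The soft opening is held: May 12, 2004 + 9 days = May 21, 2004.
The grand opening takes place: May 21, 2004 + 19 days = Jun 9, 2004.
May 30, 2004 falls between when the soft opening is held (May 21, 2004) and when the grand opening takes place (Jun 9, 2004).

The soft opening is held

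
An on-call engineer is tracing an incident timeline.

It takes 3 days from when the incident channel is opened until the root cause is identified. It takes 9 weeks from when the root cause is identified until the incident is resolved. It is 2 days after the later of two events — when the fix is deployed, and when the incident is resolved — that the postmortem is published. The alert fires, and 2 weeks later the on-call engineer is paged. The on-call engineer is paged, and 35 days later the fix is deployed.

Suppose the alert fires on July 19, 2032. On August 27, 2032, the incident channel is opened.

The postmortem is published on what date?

The alert fires: Jul 19, 2032.
The on-call engineer is paged: Jul 19, 2032 + 2 weeks = Aug 2, 2032.
The fix is deployed: Aug 2, 2032 + 35 days = Sep 6, 2032.
The incident channel is opened: Aug 27, 2032.
The root cause is identified: Aug 27, 2032 + 3 days = Aug 30, 2032.
The incident is resolved: Aug 30, 2032 + 9 weeks = Nov 1, 2032.
Both prerequisites met — the fix is deployed (Sep 6, 2032), the incident is resolved (Nov 1, 2032); the later is Nov 1, 2032.
The postmortem is published: Nov 1, 2032 + 2 days = Nov 3, 2032.

November 3, 2032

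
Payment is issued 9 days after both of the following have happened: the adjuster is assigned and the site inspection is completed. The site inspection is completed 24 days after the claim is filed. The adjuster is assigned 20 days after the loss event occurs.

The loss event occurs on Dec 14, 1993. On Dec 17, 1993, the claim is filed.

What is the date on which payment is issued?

Jan 19, 1994

The loss event occurs: Dec 14, 1993.
The adjuster is assigned: Dec 14, 1993 + 20 days = Jan 3, 1994.
The claim is filed: Dec 17, 1993.
The site inspection is completed: Dec 17, 1993 + 24 days = Jan 10, 1994.
Both prerequisites met — the adjuster is assigned (Jan 3, 1994), the site inspection is completed (Jan 10, 1994); the later is Jan 10, 1994.
Payment is issued: Jan 10, 1994 + 9 days = Jan 19, 1994.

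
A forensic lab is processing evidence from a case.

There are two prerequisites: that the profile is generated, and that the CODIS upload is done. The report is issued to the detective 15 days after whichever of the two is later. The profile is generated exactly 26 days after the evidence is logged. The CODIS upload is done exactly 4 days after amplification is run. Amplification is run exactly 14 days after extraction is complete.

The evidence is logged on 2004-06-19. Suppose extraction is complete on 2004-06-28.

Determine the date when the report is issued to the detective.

The evidence is logged: Jun 19, 2004.
The profile is generated: Jun 19, 2004 + 26 days = Jul 15, 2004.
Extraction is complete: Jun 28, 2004.
Amplification is run: Jun 28, 2004 + 14 days = Jul 12, 2004.
The CODIS upload is done: Jul 12, 2004 + 4 days = Jul 16, 2004.
Both prerequisites met — the profile is generated (Jul 15, 2004), the CODIS upload is done (Jul 16, 2004); the later is Jul 16, 2004.
The report is issued to the detective: Jul 16, 2004 + 15 days = Jul 31, 2004.

2004-07-31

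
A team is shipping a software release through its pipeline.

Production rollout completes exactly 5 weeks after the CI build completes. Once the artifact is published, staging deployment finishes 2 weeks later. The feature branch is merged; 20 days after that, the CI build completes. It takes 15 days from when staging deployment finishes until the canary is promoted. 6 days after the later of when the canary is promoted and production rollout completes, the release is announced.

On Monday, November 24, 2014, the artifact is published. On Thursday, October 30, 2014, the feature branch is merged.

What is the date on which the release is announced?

The artifact is published: Nov 24, 2014.
Staging deployment finishes: Nov 24, 2014 + 2 weeks = Dec 8, 2014.
The canary is promoted: Dec 8, 2014 + 15 days = Dec 23, 2014.
The feature branch is merged: Oct 30, 2014.
The CI build completes: Oct 30, 2014 + 20 days = Nov 19, 2014.
Production rollout completes: Nov 19, 2014 + 5 weeks = Dec 24, 2014.
Both prerequisites met — the canary is promoted (Dec 23, 2014), production rollout completes (Dec 24, 2014); the later is Dec 24, 2014.
The release is announced: Dec 24, 2014 + 6 days = Dec 30, 2014.

Tuesday, December 30, 2014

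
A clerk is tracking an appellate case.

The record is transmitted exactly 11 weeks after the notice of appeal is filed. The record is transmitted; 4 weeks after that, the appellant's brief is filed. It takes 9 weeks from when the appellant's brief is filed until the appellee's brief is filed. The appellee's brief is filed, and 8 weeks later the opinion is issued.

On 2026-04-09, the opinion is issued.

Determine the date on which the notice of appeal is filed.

The opinion is issued: Apr 9, 2026.
The appellee's brief is filed: Apr 9, 2026 − 8 weeks = Feb 12, 2026.
The appellant's brief is filed: Feb 12, 2026 − 9 weeks = Dec 11, 2025.
The record is transmitted: Dec 11, 2025 − 4 weeks = Nov 13, 2025.
The notice of appeal is filed: Nov 13, 2025 − 11 weeks = Aug 28, 2025.

2025-08-28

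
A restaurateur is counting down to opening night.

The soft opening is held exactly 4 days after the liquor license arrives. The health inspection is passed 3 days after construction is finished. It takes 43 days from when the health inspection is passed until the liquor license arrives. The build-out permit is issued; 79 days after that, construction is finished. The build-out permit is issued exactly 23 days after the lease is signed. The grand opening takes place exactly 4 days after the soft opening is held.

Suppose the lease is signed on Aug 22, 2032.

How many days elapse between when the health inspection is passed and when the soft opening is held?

47 days

Causal path: the health inspection is passed → the liquor license arrives → the soft opening is held.
Total delay along the path: 43 + 4 = 47 days.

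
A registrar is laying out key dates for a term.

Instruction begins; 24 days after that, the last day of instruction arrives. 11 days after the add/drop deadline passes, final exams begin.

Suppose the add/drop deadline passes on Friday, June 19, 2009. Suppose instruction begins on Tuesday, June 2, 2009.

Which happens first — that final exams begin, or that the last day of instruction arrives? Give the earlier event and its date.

The add/drop deadline passes: Jun 19, 2009.
Final exams begin: Jun 19, 2009 + 11 days = Jun 30, 2009.
Instruction begins: Jun 2, 2009.
The last day of instruction arrives: Jun 2, 2009 + 24 days = Jun 26, 2009.
Comparing: final exams begin on Jun 30, 2009 vs the last day of instruction arrives on Jun 26, 2009. Earlier: the last day of instruction arrives.

The last day of instruction arrives — Friday, June 26, 2009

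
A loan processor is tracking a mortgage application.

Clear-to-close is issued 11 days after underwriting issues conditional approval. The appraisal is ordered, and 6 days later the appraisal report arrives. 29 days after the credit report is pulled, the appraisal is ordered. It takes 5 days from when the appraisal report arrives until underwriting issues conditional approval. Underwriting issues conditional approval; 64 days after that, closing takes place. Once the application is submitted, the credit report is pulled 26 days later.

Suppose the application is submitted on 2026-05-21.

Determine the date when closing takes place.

2026-09-28

The application is submitted: May 21, 2026.
The credit report is pulled: May 21, 2026 + 26 days = Jun 16, 2026.
The appraisal is ordered: Jun 16, 2026 + 29 days = Jul 15, 2026.
The appraisal report arrives: Jul 15, 2026 + 6 days = Jul 21, 2026.
Underwriting issues conditional approval: Jul 21, 2026 + 5 days = Jul 26, 2026.
Closing takes place: Jul 26, 2026 + 64 days = Sep 28, 2026.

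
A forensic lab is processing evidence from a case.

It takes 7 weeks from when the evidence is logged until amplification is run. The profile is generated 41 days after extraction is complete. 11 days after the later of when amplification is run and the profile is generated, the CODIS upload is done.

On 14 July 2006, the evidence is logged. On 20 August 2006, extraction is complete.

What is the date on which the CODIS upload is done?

The evidence is logged: Jul 14, 2006.
Amplification is run: Jul 14, 2006 + 7 weeks = Sep 1, 2006.
Extraction is complete: Aug 20, 2006.
The profile is generated: Aug 20, 2006 + 41 days = Sep 30, 2006.
Both prerequisites met — amplification is run (Sep 1, 2006), the profile is generated (Sep 30, 2006); the later is Sep 30, 2006.
The CODIS upload is done: Sep 30, 2006 + 11 days = Oct 11, 2006.

11 October 2006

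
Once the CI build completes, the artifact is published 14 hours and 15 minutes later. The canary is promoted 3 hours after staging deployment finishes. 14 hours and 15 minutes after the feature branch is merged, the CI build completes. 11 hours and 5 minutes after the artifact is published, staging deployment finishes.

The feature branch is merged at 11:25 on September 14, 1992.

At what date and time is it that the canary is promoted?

The feature branch is merged: 11:25 Sep 14, 1992.
The CI build completes: 11:25 Sep 14, 1992 + 14h15m = 01:40 Sep 15, 1992.
The artifact is published: 01:40 Sep 15, 1992 + 14h15m = 15:55 Sep 15, 1992.
Staging deployment finishes: 15:55 Sep 15, 1992 + 11h05m = 03:00 Sep 16, 1992.
The canary is promoted: 03:00 Sep 16, 1992 + 3h = 06:00 Sep 16, 1992.

06:00 on September 16, 1992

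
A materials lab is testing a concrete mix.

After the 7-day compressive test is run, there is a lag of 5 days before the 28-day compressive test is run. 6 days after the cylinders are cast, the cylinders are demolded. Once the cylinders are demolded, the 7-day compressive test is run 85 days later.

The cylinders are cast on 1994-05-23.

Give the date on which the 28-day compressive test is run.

The cylinders are cast: May 23, 1994.
The cylinders are demolded: May 23, 1994 + 6 days = May 29, 1994.
The 7-day compressive test is run: May 29, 1994 + 85 days = Aug 22, 1994.
The 28-day compressive test is run: Aug 22, 1994 + 5 days = Aug 27, 1994.

1994-08-27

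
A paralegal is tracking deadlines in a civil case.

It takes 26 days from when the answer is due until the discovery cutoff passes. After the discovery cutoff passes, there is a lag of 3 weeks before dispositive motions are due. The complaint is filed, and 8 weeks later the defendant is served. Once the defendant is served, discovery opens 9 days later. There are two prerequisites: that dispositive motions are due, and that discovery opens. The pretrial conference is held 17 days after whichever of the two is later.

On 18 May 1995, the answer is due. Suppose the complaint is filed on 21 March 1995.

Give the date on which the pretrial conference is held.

21 July 1995

The answer is due: May 18, 1995.
The discovery cutoff passes: May 18, 1995 + 26 days = Jun 13, 1995.
Dispositive motions are due: Jun 13, 1995 + 3 weeks = Jul 4, 1995.
The complaint is filed: Mar 21, 1995.
The defendant is served: Mar 21, 1995 + 8 weeks = May 16, 1995.
Discovery opens: May 16, 1995 + 9 days = May 25, 1995.
Both prerequisites met — dispositive motions are due (Jul 4, 1995), discovery opens (May 25, 1995); the later is Jul 4, 1995.
The pretrial conference is held: Jul 4, 1995 + 17 days = Jul 21, 1995.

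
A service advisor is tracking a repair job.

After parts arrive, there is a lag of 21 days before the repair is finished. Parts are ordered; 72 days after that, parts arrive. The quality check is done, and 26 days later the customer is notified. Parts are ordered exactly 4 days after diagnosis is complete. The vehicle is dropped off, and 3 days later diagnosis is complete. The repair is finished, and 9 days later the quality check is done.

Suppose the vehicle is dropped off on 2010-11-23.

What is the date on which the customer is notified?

The vehicle is dropped off: Nov 23, 2010.
Diagnosis is complete: Nov 23, 2010 + 3 days = Nov 26, 2010.
Parts are ordered: Nov 26, 2010 + 4 days = Nov 30, 2010.
Parts arrive: Nov 30, 2010 + 72 days = Feb 10, 2011.
The repair is finished: Feb 10, 2011 + 21 days = Mar 3, 2011.
The quality check is done: Mar 3, 2011 + 9 days = Mar 12, 2011.
The customer is notified: Mar 12, 2011 + 26 days = Apr 7, 2011.

2011-04-07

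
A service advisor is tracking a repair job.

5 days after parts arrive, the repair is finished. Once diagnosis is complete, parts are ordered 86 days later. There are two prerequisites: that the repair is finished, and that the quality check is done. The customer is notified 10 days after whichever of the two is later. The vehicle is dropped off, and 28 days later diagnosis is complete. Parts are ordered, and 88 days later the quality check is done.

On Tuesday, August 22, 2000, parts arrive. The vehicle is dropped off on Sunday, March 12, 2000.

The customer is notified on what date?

Tuesday, October 10, 2000

Parts arrive: Aug 22, 2000.
The repair is finished: Aug 22, 2000 + 5 days = Aug 27, 2000.
The vehicle is dropped off: Mar 12, 2000.
Diagnosis is complete: Mar 12, 2000 + 28 days = Apr 9, 2000.
Parts are ordered: Apr 9, 2000 + 86 days = Jul 4, 2000.
The quality check is done: Jul 4, 2000 + 88 days = Sep 30, 2000.
Both prerequisites met — the repair is finished (Aug 27, 2000), the quality check is done (Sep 30, 2000); the later is Sep 30, 2000.
The customer is notified: Sep 30, 2000 + 10 days = Oct 10, 2000.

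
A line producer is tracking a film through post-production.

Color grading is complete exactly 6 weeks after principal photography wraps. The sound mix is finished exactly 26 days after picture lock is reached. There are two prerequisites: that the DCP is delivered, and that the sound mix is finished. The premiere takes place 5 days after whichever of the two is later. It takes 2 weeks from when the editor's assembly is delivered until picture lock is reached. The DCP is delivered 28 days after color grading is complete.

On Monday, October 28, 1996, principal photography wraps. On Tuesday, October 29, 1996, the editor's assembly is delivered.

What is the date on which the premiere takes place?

Saturday, January 11, 1997

Principal photography wraps: Oct 28, 1996.
Color grading is complete: Oct 28, 1996 + 6 weeks = Dec 9, 1996.
The DCP is delivered: Dec 9, 1996 + 28 days = Jan 6, 1997.
The editor's assembly is delivered: Oct 29, 1996.
Picture lock is reached: Oct 29, 1996 + 2 weeks = Nov 12, 1996.
The sound mix is finished: Nov 12, 1996 + 26 days = Dec 8, 1996.
Both prerequisites met — the DCP is delivered (Jan 6, 1997), the sound mix is finished (Dec 8, 1996); the later is Jan 6, 1997.
The premiere takes place: Jan 6, 1997 + 5 days = Jan 11, 1997.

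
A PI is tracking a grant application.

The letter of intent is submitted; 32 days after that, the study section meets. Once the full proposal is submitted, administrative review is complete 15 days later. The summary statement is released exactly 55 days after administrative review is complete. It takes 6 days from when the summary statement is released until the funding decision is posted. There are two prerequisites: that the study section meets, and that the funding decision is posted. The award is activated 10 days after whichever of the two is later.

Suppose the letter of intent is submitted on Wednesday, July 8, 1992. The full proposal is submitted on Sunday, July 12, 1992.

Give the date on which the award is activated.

Tuesday, October 6, 1992

The letter of intent is submitted: Jul 8, 1992.
The study section meets: Jul 8, 1992 + 32 days = Aug 9, 1992.
The full proposal is submitted: Jul 12, 1992.
Administrative review is complete: Jul 12, 1992 + 15 days = Jul 27, 1992.
The summary statement is released: Jul 27, 1992 + 55 days = Sep 20, 1992.
The funding decision is posted: Sep 20, 1992 + 6 days = Sep 26, 1992.
Both prerequisites met — the study section meets (Aug 9, 1992), the funding decision is posted (Sep 26, 1992); the later is Sep 26, 1992.
The award is activated: Sep 26, 1992 + 10 days = Oct 6, 1992.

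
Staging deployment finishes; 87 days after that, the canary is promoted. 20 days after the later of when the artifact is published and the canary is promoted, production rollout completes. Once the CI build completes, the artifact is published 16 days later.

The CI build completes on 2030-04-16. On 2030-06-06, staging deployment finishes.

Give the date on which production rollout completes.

2030-09-21

The CI build completes: Apr 16, 2030.
The artifact is published: Apr 16, 2030 + 16 days = May 2, 2030.
Staging deployment finishes: Jun 6, 2030.
The canary is promoted: Jun 6, 2030 + 87 days = Sep 1, 2030.
Both prerequisites met — the artifact is published (May 2, 2030), the canary is promoted (Sep 1, 2030); the later is Sep 1, 2030.
Production rollout completes: Sep 1, 2030 + 20 days = Sep 21, 2030.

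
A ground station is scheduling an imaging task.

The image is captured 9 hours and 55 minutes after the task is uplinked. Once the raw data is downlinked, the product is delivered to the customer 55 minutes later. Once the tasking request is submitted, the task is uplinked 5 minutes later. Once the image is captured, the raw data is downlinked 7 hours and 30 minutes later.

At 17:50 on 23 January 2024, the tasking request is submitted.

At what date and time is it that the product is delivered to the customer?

12:15 on 24 January 2024

The tasking request is submitted: 17:50 Jan 23, 2024.
The task is uplinked: 17:50 Jan 23, 2024 + 5m = 17:55 Jan 23, 2024.
The image is captured: 17:55 Jan 23, 2024 + 9h55m = 03:50 Jan 24, 2024.
The raw data is downlinked: 03:50 Jan 24, 2024 + 7h30m = 11:20 Jan 24, 2024.
The product is delivered to the customer: 11:20 Jan 24, 2024 + 55m = 12:15 Jan 24, 2024.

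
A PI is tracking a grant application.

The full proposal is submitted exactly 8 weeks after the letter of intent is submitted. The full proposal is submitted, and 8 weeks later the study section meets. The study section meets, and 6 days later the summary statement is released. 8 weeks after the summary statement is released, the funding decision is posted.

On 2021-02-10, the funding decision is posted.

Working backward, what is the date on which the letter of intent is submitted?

2020-08-20

The funding decision is posted: Feb 10, 2021.
The summary statement is released: Feb 10, 2021 − 8 weeks = Dec 16, 2020.
The study section meets: Dec 16, 2020 − 6 days = Dec 10, 2020.
The full proposal is submitted: Dec 10, 2020 − 8 weeks = Oct 15, 2020.
The letter of intent is submitted: Oct 15, 2020 − 8 weeks = Aug 20, 2020.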